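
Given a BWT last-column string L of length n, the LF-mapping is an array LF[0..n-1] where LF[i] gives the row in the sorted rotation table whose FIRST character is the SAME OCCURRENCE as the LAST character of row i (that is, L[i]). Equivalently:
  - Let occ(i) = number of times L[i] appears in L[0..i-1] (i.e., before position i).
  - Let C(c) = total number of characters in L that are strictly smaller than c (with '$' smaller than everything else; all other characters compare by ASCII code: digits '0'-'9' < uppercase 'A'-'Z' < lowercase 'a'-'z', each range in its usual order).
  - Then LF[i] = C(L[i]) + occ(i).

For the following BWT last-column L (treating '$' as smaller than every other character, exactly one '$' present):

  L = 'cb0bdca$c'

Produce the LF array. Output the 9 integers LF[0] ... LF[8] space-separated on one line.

Char counts: '$':1, '0':1, 'a':1, 'b':2, 'c':3, 'd':1
C (first-col start): C('$')=0, C('0')=1, C('a')=2, C('b')=3, C('c')=5, C('d')=8
L[0]='c': occ=0, LF[0]=C('c')+0=5+0=5
L[1]='b': occ=0, LF[1]=C('b')+0=3+0=3
L[2]='0': occ=0, LF[2]=C('0')+0=1+0=1
L[3]='b': occ=1, LF[3]=C('b')+1=3+1=4
L[4]='d': occ=0, LF[4]=C('d')+0=8+0=8
L[5]='c': occ=1, LF[5]=C('c')+1=5+1=6
L[6]='a': occ=0, LF[6]=C('a')+0=2+0=2
L[7]='$': occ=0, LF[7]=C('$')+0=0+0=0
L[8]='c': occ=2, LF[8]=C('c')+2=5+2=7

Answer: 5 3 1 4 8 6 2 0 7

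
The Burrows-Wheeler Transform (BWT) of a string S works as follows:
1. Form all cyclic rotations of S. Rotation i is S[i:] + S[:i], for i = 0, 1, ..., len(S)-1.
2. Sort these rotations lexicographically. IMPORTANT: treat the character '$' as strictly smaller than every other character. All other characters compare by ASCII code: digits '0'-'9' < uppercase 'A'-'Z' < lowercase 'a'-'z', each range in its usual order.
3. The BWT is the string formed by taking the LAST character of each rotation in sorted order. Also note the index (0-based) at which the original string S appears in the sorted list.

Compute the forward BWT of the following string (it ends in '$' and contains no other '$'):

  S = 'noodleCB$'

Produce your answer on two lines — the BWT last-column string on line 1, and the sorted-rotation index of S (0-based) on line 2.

All 9 rotations (rotation i = S[i:]+S[:i]):
  rot[0] = noodleCB$
  rot[1] = oodleCB$n
  rot[2] = odleCB$no
  rot[3] = dleCB$noo
  rot[4] = leCB$nood
  rot[5] = eCB$noodl
  rot[6] = CB$noodle
  rot[7] = B$noodleC
  rot[8] = $noodleCB
Sorted (with $ < everything):
  sorted[0] = $noodleCB  (last char: 'B')
  sorted[1] = B$noodleC  (last char: 'C')
  sorted[2] = CB$noodle  (last char: 'e')
  sorted[3] = dleCB$noo  (last char: 'o')
  sorted[4] = eCB$noodl  (last char: 'l')
  sorted[5] = leCB$nood  (last char: 'd')
  sorted[6] = noodleCB$  (last char: '$')
  sorted[7] = odleCB$no  (last char: 'o')
  sorted[8] = oodleCB$n  (last char: 'n')
Last column: BCeold$on
Original string S is at sorted index 6

Answer: BCeold$on
6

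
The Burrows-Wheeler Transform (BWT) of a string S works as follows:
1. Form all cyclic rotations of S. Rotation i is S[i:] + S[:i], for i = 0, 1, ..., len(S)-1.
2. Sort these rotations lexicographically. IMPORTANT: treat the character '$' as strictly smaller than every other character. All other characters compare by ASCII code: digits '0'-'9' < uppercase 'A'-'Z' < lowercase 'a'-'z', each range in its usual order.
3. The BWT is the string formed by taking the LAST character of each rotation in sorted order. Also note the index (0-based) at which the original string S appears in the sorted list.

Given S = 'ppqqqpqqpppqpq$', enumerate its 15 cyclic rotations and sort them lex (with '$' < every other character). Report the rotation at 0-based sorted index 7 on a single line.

Answer: pqqqpqqpppqpq$p

Derivation:
All 15 rotations (rotation i = S[i:]+S[:i]):
  rot[0] = ppqqqpqqpppqpq$
  rot[1] = pqqqpqqpppqpq$p
  rot[2] = qqqpqqpppqpq$pp
  rot[3] = qqpqqpppqpq$ppq
  rot[4] = qpqqpppqpq$ppqq
  rot[5] = pqqpppqpq$ppqqq
  rot[6] = qqpppqpq$ppqqqp
  rot[7] = qpppqpq$ppqqqpq
  rot[8] = pppqpq$ppqqqpqq
  rot[9] = ppqpq$ppqqqpqqp
  rot[10] = pqpq$ppqqqpqqpp
  rot[11] = qpq$ppqqqpqqppp
  rot[12] = pq$ppqqqpqqpppq
  rot[13] = q$ppqqqpqqpppqp
  rot[14] = $ppqqqpqqpppqpq
Sorted (with $ < everything):
  sorted[0] = $ppqqqpqqpppqpq
  sorted[1] = pppqpq$ppqqqpqq
  sorted[2] = ppqpq$ppqqqpqqp
  sorted[3] = ppqqqpqqpppqpq$
  sorted[4] = pq$ppqqqpqqpppq
  sorted[5] = pqpq$ppqqqpqqpp
  sorted[6] = pqqpppqpq$ppqqq
  sorted[7] = pqqqpqqpppqpq$p
  sorted[8] = q$ppqqqpqqpppqp
  sorted[9] = qpppqpq$ppqqqpq
  sorted[10] = qpq$ppqqqpqqppp
  sorted[11] = qpqqpppqpq$ppqq
  sorted[12] = qqpppqpq$ppqqqp
  sorted[13] = qqpqqpppqpq$ppq
  sorted[14] = qqqpqqpppqpq$pp
sorted[7] = pqqqpqqpppqpq$p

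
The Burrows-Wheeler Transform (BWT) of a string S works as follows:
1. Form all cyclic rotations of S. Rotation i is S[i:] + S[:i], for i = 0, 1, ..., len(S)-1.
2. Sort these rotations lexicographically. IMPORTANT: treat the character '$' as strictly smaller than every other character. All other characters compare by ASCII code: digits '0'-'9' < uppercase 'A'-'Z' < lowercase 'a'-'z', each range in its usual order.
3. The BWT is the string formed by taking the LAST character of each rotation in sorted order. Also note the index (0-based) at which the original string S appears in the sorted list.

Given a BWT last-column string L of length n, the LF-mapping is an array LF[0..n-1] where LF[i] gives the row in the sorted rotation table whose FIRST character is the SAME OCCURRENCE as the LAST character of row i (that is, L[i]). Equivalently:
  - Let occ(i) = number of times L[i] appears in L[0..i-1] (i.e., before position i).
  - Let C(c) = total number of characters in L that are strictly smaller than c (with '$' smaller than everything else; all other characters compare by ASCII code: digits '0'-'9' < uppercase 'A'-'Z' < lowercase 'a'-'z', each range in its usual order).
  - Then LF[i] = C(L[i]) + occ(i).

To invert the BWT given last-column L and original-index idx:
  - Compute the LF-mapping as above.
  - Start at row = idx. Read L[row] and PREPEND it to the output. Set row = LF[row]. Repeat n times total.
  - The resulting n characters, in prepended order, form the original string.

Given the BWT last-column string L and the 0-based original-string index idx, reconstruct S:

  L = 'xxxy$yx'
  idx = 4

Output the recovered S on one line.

LF mapping: 1 2 3 5 0 6 4
Walk LF starting at row 4, prepending L[row]:
  step 1: row=4, L[4]='$', prepend. Next row=LF[4]=0
  step 2: row=0, L[0]='x', prepend. Next row=LF[0]=1
  step 3: row=1, L[1]='x', prepend. Next row=LF[1]=2
  step 4: row=2, L[2]='x', prepend. Next row=LF[2]=3
  step 5: row=3, L[3]='y', prepend. Next row=LF[3]=5
  step 6: row=5, L[5]='y', prepend. Next row=LF[5]=6
  step 7: row=6, L[6]='x', prepend. Next row=LF[6]=4
Reversed output: xyyxxx$

Answer: xyyxxx$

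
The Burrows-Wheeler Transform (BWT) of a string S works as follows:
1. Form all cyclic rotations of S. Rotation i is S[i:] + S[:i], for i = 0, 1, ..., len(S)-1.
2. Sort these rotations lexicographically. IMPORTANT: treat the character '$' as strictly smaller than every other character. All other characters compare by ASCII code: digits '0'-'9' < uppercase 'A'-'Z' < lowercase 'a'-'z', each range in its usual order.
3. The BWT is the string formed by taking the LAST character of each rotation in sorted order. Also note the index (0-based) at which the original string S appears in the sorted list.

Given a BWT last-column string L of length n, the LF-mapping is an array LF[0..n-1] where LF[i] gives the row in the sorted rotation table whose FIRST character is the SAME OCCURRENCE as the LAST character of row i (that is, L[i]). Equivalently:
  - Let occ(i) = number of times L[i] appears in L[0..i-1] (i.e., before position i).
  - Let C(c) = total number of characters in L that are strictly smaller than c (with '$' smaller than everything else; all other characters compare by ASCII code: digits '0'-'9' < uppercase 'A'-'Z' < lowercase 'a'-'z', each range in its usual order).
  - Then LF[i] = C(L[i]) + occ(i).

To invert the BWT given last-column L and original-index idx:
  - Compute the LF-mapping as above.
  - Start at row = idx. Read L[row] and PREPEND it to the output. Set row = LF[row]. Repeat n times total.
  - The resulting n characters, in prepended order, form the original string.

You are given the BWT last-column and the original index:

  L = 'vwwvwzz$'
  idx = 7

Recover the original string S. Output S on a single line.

LF mapping: 1 3 4 2 5 6 7 0
Walk LF starting at row 7, prepending L[row]:
  step 1: row=7, L[7]='$', prepend. Next row=LF[7]=0
  step 2: row=0, L[0]='v', prepend. Next row=LF[0]=1
  step 3: row=1, L[1]='w', prepend. Next row=LF[1]=3
  step 4: row=3, L[3]='v', prepend. Next row=LF[3]=2
  step 5: row=2, L[2]='w', prepend. Next row=LF[2]=4
  step 6: row=4, L[4]='w', prepend. Next row=LF[4]=5
  step 7: row=5, L[5]='z', prepend. Next row=LF[5]=6
  step 8: row=6, L[6]='z', prepend. Next row=LF[6]=7
Reversed output: zzwwvwv$

Answer: zzwwvwv$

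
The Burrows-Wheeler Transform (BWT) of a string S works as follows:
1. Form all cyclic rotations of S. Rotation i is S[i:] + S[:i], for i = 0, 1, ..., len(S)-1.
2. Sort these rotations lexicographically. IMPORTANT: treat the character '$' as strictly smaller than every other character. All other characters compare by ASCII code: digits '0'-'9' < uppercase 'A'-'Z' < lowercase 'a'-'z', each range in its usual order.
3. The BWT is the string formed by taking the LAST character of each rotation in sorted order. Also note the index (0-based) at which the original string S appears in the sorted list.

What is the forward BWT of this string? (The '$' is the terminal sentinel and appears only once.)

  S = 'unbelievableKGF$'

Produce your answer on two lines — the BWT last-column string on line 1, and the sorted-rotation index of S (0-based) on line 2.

All 16 rotations (rotation i = S[i:]+S[:i]):
  rot[0] = unbelievableKGF$
  rot[1] = nbelievableKGF$u
  rot[2] = believableKGF$un
  rot[3] = elievableKGF$unb
  rot[4] = lievableKGF$unbe
  rot[5] = ievableKGF$unbel
  rot[6] = evableKGF$unbeli
  rot[7] = vableKGF$unbelie
  rot[8] = ableKGF$unbeliev
  rot[9] = bleKGF$unbelieva
  rot[10] = leKGF$unbelievab
  rot[11] = eKGF$unbelievabl
  rot[12] = KGF$unbelievable
  rot[13] = GF$unbelievableK
  rot[14] = F$unbelievableKG
  rot[15] = $unbelievableKGF
Sorted (with $ < everything):
  sorted[0] = $unbelievableKGF  (last char: 'F')
  sorted[1] = F$unbelievableKG  (last char: 'G')
  sorted[2] = GF$unbelievableK  (last char: 'K')
  sorted[3] = KGF$unbelievable  (last char: 'e')
  sorted[4] = ableKGF$unbeliev  (last char: 'v')
  sorted[5] = believableKGF$un  (last char: 'n')
  sorted[6] = bleKGF$unbelieva  (last char: 'a')
  sorted[7] = eKGF$unbelievabl  (last char: 'l')
  sorted[8] = elievableKGF$unb  (last char: 'b')
  sorted[9] = evableKGF$unbeli  (last char: 'i')
  sorted[10] = ievableKGF$unbel  (last char: 'l')
  sorted[11] = leKGF$unbelievab  (last char: 'b')
  sorted[12] = lievableKGF$unbe  (last char: 'e')
  sorted[13] = nbelievableKGF$u  (last char: 'u')
  sorted[14] = unbelievableKGF$  (last char: '$')
  sorted[15] = vableKGF$unbelie  (last char: 'e')
Last column: FGKevnalbilbeu$e
Original string S is at sorted index 14

Answer: FGKevnalbilbeu$e
14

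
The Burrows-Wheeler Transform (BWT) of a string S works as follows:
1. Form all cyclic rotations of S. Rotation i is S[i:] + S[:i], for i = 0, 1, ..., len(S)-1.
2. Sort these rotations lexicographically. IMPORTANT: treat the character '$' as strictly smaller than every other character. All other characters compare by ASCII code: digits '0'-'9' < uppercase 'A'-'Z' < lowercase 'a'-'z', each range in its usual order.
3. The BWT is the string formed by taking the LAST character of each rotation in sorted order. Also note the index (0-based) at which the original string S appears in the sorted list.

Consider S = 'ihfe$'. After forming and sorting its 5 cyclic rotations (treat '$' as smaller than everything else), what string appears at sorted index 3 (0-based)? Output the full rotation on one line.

Answer: hfe$i

Derivation:
All 5 rotations (rotation i = S[i:]+S[:i]):
  rot[0] = ihfe$
  rot[1] = hfe$i
  rot[2] = fe$ih
  rot[3] = e$ihf
  rot[4] = $ihfe
Sorted (with $ < everything):
  sorted[0] = $ihfe
  sorted[1] = e$ihf
  sorted[2] = fe$ih
  sorted[3] = hfe$i
  sorted[4] = ihfe$
sorted[3] = hfe$i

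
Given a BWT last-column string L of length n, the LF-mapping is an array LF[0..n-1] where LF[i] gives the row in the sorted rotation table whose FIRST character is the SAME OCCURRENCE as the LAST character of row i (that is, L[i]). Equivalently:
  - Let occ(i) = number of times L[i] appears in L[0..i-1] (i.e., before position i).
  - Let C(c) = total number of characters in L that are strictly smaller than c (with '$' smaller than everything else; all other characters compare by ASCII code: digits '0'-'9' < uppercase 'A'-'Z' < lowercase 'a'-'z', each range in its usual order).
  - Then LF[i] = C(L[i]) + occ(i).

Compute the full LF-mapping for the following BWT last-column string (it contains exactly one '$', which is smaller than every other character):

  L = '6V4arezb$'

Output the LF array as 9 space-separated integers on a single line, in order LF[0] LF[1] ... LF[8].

Answer: 2 3 1 4 7 6 8 5 0

Derivation:
Char counts: '$':1, '4':1, '6':1, 'V':1, 'a':1, 'b':1, 'e':1, 'r':1, 'z':1
C (first-col start): C('$')=0, C('4')=1, C('6')=2, C('V')=3, C('a')=4, C('b')=5, C('e')=6, C('r')=7, C('z')=8
L[0]='6': occ=0, LF[0]=C('6')+0=2+0=2
L[1]='V': occ=0, LF[1]=C('V')+0=3+0=3
L[2]='4': occ=0, LF[2]=C('4')+0=1+0=1
L[3]='a': occ=0, LF[3]=C('a')+0=4+0=4
L[4]='r': occ=0, LF[4]=C('r')+0=7+0=7
L[5]='e': occ=0, LF[5]=C('e')+0=6+0=6
L[6]='z': occ=0, LF[6]=C('z')+0=8+0=8
L[7]='b': occ=0, LF[7]=C('b')+0=5+0=5
L[8]='$': occ=0, LF[8]=C('$')+0=0+0=0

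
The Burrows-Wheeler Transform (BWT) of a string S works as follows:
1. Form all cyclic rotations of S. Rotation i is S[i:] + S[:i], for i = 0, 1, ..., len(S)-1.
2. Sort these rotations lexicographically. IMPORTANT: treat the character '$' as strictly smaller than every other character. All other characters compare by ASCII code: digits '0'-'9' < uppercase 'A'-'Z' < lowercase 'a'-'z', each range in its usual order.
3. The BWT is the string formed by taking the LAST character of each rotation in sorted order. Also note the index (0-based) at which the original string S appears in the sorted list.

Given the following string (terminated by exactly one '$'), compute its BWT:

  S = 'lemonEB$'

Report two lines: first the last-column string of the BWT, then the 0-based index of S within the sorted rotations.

All 8 rotations (rotation i = S[i:]+S[:i]):
  rot[0] = lemonEB$
  rot[1] = emonEB$l
  rot[2] = monEB$le
  rot[3] = onEB$lem
  rot[4] = nEB$lemo
  rot[5] = EB$lemon
  rot[6] = B$lemonE
  rot[7] = $lemonEB
Sorted (with $ < everything):
  sorted[0] = $lemonEB  (last char: 'B')
  sorted[1] = B$lemonE  (last char: 'E')
  sorted[2] = EB$lemon  (last char: 'n')
  sorted[3] = emonEB$l  (last char: 'l')
  sorted[4] = lemonEB$  (last char: '$')
  sorted[5] = monEB$le  (last char: 'e')
  sorted[6] = nEB$lemo  (last char: 'o')
  sorted[7] = onEB$lem  (last char: 'm')
Last column: BEnl$eom
Original string S is at sorted index 4

Answer: BEnl$eom
4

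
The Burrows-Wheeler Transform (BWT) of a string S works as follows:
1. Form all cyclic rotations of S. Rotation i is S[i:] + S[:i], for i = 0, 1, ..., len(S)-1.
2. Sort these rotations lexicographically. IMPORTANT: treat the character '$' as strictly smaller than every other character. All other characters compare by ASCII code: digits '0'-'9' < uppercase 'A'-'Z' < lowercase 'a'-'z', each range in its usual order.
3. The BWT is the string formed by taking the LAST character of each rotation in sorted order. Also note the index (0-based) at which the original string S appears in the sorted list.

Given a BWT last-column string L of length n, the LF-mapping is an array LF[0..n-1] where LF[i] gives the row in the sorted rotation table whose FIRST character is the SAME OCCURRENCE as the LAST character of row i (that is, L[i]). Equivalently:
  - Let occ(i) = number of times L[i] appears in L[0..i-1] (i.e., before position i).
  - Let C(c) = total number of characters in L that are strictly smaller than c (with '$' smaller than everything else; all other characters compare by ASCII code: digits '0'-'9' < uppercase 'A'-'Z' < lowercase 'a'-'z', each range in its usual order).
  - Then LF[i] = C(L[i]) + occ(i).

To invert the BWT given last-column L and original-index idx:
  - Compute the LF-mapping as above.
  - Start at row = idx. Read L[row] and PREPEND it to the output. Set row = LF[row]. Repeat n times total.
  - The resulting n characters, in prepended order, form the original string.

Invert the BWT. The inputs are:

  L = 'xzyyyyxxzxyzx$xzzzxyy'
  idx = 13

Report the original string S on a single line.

Answer: yzzyxxyzzyxyyxyxxzzx$

Derivation:
LF mapping: 1 15 8 9 10 11 2 3 16 4 12 17 5 0 6 18 19 20 7 13 14
Walk LF starting at row 13, prepending L[row]:
  step 1: row=13, L[13]='$', prepend. Next row=LF[13]=0
  step 2: row=0, L[0]='x', prepend. Next row=LF[0]=1
  step 3: row=1, L[1]='z', prepend. Next row=LF[1]=15
  step 4: row=15, L[15]='z', prepend. Next row=LF[15]=18
  step 5: row=18, L[18]='x', prepend. Next row=LF[18]=7
  step 6: row=7, L[7]='x', prepend. Next row=LF[7]=3
  step 7: row=3, L[3]='y', prepend. Next row=LF[3]=9
  step 8: row=9, L[9]='x', prepend. Next row=LF[9]=4
  step 9: row=4, L[4]='y', prepend. Next row=LF[4]=10
  step 10: row=10, L[10]='y', prepend. Next row=LF[10]=12
  step 11: row=12, L[12]='x', prepend. Next row=LF[12]=5
  step 12: row=5, L[5]='y', prepend. Next row=LF[5]=11
  step 13: row=11, L[11]='z', prepend. Next row=LF[11]=17
  step 14: row=17, L[17]='z', prepend. Next row=LF[17]=20
  step 15: row=20, L[20]='y', prepend. Next row=LF[20]=14
  step 16: row=14, L[14]='x', prepend. Next row=LF[14]=6
  step 17: row=6, L[6]='x', prepend. Next row=LF[6]=2
  step 18: row=2, L[2]='y', prepend. Next row=LF[2]=8
  step 19: row=8, L[8]='z', prepend. Next row=LF[8]=16
  step 20: row=16, L[16]='z', prepend. Next row=LF[16]=19
  step 21: row=19, L[19]='y', prepend. Next row=LF[19]=13
Reversed output: yzzyxxyzzyxyyxyxxzzx$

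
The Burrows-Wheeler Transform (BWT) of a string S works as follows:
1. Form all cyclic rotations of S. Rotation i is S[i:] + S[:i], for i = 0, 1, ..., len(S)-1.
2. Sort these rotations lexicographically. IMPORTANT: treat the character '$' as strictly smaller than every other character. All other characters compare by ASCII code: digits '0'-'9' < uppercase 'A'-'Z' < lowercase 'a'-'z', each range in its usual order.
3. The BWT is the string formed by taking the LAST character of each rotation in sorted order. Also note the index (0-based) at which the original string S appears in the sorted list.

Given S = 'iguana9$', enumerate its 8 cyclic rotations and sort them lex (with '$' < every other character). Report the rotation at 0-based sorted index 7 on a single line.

Answer: uana9$ig

Derivation:
All 8 rotations (rotation i = S[i:]+S[:i]):
  rot[0] = iguana9$
  rot[1] = guana9$i
  rot[2] = uana9$ig
  rot[3] = ana9$igu
  rot[4] = na9$igua
  rot[5] = a9$iguan
  rot[6] = 9$iguana
  rot[7] = $iguana9
Sorted (with $ < everything):
  sorted[0] = $iguana9
  sorted[1] = 9$iguana
  sorted[2] = a9$iguan
  sorted[3] = ana9$igu
  sorted[4] = guana9$i
  sorted[5] = iguana9$
  sorted[6] = na9$igua
  sorted[7] = uana9$ig
sorted[7] = uana9$ig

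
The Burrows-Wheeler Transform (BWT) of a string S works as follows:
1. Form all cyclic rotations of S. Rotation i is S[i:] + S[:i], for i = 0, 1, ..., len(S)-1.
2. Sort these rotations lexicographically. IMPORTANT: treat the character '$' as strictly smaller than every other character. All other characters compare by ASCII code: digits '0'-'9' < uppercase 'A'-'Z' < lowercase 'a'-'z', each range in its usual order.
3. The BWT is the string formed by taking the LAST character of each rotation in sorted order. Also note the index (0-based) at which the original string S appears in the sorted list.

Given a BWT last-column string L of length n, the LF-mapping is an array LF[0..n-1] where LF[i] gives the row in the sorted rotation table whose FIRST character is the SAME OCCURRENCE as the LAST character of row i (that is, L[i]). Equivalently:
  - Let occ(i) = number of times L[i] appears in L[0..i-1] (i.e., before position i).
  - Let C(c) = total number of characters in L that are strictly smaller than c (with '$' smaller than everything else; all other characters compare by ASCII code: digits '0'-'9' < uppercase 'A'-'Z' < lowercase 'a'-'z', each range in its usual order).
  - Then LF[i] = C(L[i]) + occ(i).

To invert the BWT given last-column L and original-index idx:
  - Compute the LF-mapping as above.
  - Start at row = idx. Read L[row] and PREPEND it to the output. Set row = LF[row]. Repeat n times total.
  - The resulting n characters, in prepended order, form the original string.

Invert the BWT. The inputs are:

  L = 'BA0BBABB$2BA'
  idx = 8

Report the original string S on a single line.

Answer: BAABBBA02BB$

Derivation:
LF mapping: 6 3 1 7 8 4 9 10 0 2 11 5
Walk LF starting at row 8, prepending L[row]:
  step 1: row=8, L[8]='$', prepend. Next row=LF[8]=0
  step 2: row=0, L[0]='B', prepend. Next row=LF[0]=6
  step 3: row=6, L[6]='B', prepend. Next row=LF[6]=9
  step 4: row=9, L[9]='2', prepend. Next row=LF[9]=2
  step 5: row=2, L[2]='0', prepend. Next row=LF[2]=1
  step 6: row=1, L[1]='A', prepend. Next row=LF[1]=3
  step 7: row=3, L[3]='B', prepend. Next row=LF[3]=7
  step 8: row=7, L[7]='B', prepend. Next row=LF[7]=10
  step 9: row=10, L[10]='B', prepend. Next row=LF[10]=11
  step 10: row=11, L[11]='A', prepend. Next row=LF[11]=5
  step 11: row=5, L[5]='A', prepend. Next row=LF[5]=4
  step 12: row=4, L[4]='B', prepend. Next row=LF[4]=8
Reversed output: BAABBBA02BB$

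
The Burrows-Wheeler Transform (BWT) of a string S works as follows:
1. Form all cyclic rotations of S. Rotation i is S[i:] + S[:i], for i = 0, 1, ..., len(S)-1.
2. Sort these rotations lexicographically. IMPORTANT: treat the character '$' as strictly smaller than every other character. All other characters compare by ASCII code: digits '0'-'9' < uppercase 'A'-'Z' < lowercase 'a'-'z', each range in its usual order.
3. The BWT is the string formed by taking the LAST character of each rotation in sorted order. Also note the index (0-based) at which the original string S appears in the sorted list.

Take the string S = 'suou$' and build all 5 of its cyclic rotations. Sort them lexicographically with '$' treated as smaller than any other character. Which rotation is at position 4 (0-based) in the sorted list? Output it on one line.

Answer: uou$s

Derivation:
All 5 rotations (rotation i = S[i:]+S[:i]):
  rot[0] = suou$
  rot[1] = uou$s
  rot[2] = ou$su
  rot[3] = u$suo
  rot[4] = $suou
Sorted (with $ < everything):
  sorted[0] = $suou
  sorted[1] = ou$su
  sorted[2] = suou$
  sorted[3] = u$suo
  sorted[4] = uou$s
sorted[4] = uou$s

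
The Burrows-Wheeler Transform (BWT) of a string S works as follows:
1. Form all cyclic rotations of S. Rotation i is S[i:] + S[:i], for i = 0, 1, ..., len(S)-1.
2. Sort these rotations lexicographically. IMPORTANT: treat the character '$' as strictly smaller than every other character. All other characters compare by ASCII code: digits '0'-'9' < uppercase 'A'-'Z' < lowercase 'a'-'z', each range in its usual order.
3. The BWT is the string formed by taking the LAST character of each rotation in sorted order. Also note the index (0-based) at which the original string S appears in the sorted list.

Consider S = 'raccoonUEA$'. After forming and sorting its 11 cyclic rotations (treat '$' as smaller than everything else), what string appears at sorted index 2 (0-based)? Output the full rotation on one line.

All 11 rotations (rotation i = S[i:]+S[:i]):
  rot[0] = raccoonUEA$
  rot[1] = accoonUEA$r
  rot[2] = ccoonUEA$ra
  rot[3] = coonUEA$rac
  rot[4] = oonUEA$racc
  rot[5] = onUEA$racco
  rot[6] = nUEA$raccoo
  rot[7] = UEA$raccoon
  rot[8] = EA$raccoonU
  rot[9] = A$raccoonUE
  rot[10] = $raccoonUEA
Sorted (with $ < everything):
  sorted[0] = $raccoonUEA
  sorted[1] = A$raccoonUE
  sorted[2] = EA$raccoonU
  sorted[3] = UEA$raccoon
  sorted[4] = accoonUEA$r
  sorted[5] = ccoonUEA$ra
  sorted[6] = coonUEA$rac
  sorted[7] = nUEA$raccoo
  sorted[8] = onUEA$racco
  sorted[9] = oonUEA$racc
  sorted[10] = raccoonUEA$
sorted[2] = EA$raccoonU

Answer: EA$raccoonU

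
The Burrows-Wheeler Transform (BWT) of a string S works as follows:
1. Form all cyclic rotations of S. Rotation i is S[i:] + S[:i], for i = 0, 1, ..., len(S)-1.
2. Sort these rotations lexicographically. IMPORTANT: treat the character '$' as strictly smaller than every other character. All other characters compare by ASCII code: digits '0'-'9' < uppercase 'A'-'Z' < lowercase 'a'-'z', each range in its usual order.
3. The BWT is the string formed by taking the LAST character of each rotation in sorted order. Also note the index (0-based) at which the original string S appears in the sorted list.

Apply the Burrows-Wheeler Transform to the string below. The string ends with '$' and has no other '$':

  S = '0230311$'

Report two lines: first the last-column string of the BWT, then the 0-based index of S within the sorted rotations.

All 8 rotations (rotation i = S[i:]+S[:i]):
  rot[0] = 0230311$
  rot[1] = 230311$0
  rot[2] = 30311$02
  rot[3] = 0311$023
  rot[4] = 311$0230
  rot[5] = 11$02303
  rot[6] = 1$023031
  rot[7] = $0230311
Sorted (with $ < everything):
  sorted[0] = $0230311  (last char: '1')
  sorted[1] = 0230311$  (last char: '$')
  sorted[2] = 0311$023  (last char: '3')
  sorted[3] = 1$023031  (last char: '1')
  sorted[4] = 11$02303  (last char: '3')
  sorted[5] = 230311$0  (last char: '0')
  sorted[6] = 30311$02  (last char: '2')
  sorted[7] = 311$0230  (last char: '0')
Last column: 1$313020
Original string S is at sorted index 1

Answer: 1$313020
1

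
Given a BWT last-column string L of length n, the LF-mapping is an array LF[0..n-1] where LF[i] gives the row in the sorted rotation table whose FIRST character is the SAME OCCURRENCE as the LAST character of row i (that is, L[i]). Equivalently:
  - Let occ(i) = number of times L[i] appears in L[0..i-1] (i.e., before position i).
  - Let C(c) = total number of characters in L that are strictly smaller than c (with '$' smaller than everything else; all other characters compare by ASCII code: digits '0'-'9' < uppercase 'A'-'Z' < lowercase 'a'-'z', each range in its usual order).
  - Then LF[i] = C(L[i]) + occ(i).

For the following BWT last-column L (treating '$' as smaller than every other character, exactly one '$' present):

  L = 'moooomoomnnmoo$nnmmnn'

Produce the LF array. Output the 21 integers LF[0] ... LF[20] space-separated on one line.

Char counts: '$':1, 'm':6, 'n':6, 'o':8
C (first-col start): C('$')=0, C('m')=1, C('n')=7, C('o')=13
L[0]='m': occ=0, LF[0]=C('m')+0=1+0=1
L[1]='o': occ=0, LF[1]=C('o')+0=13+0=13
L[2]='o': occ=1, LF[2]=C('o')+1=13+1=14
L[3]='o': occ=2, LF[3]=C('o')+2=13+2=15
L[4]='o': occ=3, LF[4]=C('o')+3=13+3=16
L[5]='m': occ=1, LF[5]=C('m')+1=1+1=2
L[6]='o': occ=4, LF[6]=C('o')+4=13+4=17
L[7]='o': occ=5, LF[7]=C('o')+5=13+5=18
L[8]='m': occ=2, LF[8]=C('m')+2=1+2=3
L[9]='n': occ=0, LF[9]=C('n')+0=7+0=7
L[10]='n': occ=1, LF[10]=C('n')+1=7+1=8
L[11]='m': occ=3, LF[11]=C('m')+3=1+3=4
L[12]='o': occ=6, LF[12]=C('o')+6=13+6=19
L[13]='o': occ=7, LF[13]=C('o')+7=13+7=20
L[14]='$': occ=0, LF[14]=C('$')+0=0+0=0
L[15]='n': occ=2, LF[15]=C('n')+2=7+2=9
L[16]='n': occ=3, LF[16]=C('n')+3=7+3=10
L[17]='m': occ=4, LF[17]=C('m')+4=1+4=5
L[18]='m': occ=5, LF[18]=C('m')+5=1+5=6
L[19]='n': occ=4, LF[19]=C('n')+4=7+4=11
L[20]='n': occ=5, LF[20]=C('n')+5=7+5=12

Answer: 1 13 14 15 16 2 17 18 3 7 8 4 19 20 0 9 10 5 6 11 12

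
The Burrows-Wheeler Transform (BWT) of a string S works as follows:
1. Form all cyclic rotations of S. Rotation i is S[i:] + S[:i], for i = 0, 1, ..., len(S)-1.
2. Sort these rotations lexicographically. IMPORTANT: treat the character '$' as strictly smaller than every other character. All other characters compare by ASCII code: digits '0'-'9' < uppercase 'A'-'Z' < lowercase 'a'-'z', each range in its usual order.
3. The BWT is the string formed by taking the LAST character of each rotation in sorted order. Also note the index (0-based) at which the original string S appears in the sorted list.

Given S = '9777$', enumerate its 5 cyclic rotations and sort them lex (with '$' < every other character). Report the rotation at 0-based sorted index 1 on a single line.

All 5 rotations (rotation i = S[i:]+S[:i]):
  rot[0] = 9777$
  rot[1] = 777$9
  rot[2] = 77$97
  rot[3] = 7$977
  rot[4] = $9777
Sorted (with $ < everything):
  sorted[0] = $9777
  sorted[1] = 7$977
  sorted[2] = 77$97
  sorted[3] = 777$9
  sorted[4] = 9777$
sorted[1] = 7$977

Answer: 7$977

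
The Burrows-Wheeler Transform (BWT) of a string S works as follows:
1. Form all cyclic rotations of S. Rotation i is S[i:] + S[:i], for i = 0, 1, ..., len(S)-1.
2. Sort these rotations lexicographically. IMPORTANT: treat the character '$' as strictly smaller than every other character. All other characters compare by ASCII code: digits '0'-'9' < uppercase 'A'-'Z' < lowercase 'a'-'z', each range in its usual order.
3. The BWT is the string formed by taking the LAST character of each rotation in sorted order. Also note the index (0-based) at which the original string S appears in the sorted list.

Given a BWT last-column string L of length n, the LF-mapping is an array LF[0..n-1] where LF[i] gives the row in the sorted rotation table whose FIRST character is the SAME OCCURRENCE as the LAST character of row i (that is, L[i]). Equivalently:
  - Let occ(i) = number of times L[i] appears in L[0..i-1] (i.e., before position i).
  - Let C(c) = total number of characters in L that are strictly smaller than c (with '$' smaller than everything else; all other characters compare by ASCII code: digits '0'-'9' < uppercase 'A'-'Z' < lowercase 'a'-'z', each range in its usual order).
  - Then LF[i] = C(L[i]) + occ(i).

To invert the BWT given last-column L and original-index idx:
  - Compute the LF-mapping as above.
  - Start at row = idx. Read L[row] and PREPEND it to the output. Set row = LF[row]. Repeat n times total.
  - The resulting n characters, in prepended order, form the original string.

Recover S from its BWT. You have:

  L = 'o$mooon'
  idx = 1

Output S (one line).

Answer: mnoooo$

Derivation:
LF mapping: 3 0 1 4 5 6 2
Walk LF starting at row 1, prepending L[row]:
  step 1: row=1, L[1]='$', prepend. Next row=LF[1]=0
  step 2: row=0, L[0]='o', prepend. Next row=LF[0]=3
  step 3: row=3, L[3]='o', prepend. Next row=LF[3]=4
  step 4: row=4, L[4]='o', prepend. Next row=LF[4]=5
  step 5: row=5, L[5]='o', prepend. Next row=LF[5]=6
  step 6: row=6, L[6]='n', prepend. Next row=LF[6]=2
  step 7: row=2, L[2]='m', prepend. Next row=LF[2]=1
Reversed output: mnoooo$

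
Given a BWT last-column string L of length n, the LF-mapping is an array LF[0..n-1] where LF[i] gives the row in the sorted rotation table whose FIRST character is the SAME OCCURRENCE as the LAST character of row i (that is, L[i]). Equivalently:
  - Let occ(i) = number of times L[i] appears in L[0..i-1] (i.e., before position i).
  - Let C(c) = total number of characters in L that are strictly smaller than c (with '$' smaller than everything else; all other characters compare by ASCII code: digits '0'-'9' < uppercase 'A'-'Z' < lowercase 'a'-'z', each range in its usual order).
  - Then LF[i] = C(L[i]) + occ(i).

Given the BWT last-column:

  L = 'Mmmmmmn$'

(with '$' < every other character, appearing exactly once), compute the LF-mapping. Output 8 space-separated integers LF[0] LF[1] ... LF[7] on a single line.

Answer: 1 2 3 4 5 6 7 0

Derivation:
Char counts: '$':1, 'M':1, 'm':5, 'n':1
C (first-col start): C('$')=0, C('M')=1, C('m')=2, C('n')=7
L[0]='M': occ=0, LF[0]=C('M')+0=1+0=1
L[1]='m': occ=0, LF[1]=C('m')+0=2+0=2
L[2]='m': occ=1, LF[2]=C('m')+1=2+1=3
L[3]='m': occ=2, LF[3]=C('m')+2=2+2=4
L[4]='m': occ=3, LF[4]=C('m')+3=2+3=5
L[5]='m': occ=4, LF[5]=C('m')+4=2+4=6
L[6]='n': occ=0, LF[6]=C('n')+0=7+0=7
L[7]='$': occ=0, LF[7]=C('$')+0=0+0=0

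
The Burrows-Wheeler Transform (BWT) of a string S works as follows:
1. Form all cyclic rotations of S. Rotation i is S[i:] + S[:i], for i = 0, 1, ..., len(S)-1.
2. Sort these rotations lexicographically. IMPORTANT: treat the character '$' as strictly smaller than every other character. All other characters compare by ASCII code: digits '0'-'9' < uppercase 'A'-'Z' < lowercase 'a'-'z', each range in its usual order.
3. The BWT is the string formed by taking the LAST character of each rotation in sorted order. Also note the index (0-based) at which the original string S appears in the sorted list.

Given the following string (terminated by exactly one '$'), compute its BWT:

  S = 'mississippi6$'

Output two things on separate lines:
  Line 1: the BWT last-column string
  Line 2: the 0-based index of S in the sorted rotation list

Answer: 6ipssm$pissii
6

Derivation:
All 13 rotations (rotation i = S[i:]+S[:i]):
  rot[0] = mississippi6$
  rot[1] = ississippi6$m
  rot[2] = ssissippi6$mi
  rot[3] = sissippi6$mis
  rot[4] = issippi6$miss
  rot[5] = ssippi6$missi
  rot[6] = sippi6$missis
  rot[7] = ippi6$mississ
  rot[8] = ppi6$mississi
  rot[9] = pi6$mississip
  rot[10] = i6$mississipp
  rot[11] = 6$mississippi
  rot[12] = $mississippi6
Sorted (with $ < everything):
  sorted[0] = $mississippi6  (last char: '6')
  sorted[1] = 6$mississippi  (last char: 'i')
  sorted[2] = i6$mississipp  (last char: 'p')
  sorted[3] = ippi6$mississ  (last char: 's')
  sorted[4] = issippi6$miss  (last char: 's')
  sorted[5] = ississippi6$m  (last char: 'm')
  sorted[6] = mississippi6$  (last char: '$')
  sorted[7] = pi6$mississip  (last char: 'p')
  sorted[8] = ppi6$mississi  (last char: 'i')
  sorted[9] = sippi6$missis  (last char: 's')
  sorted[10] = sissippi6$mis  (last char: 's')
  sorted[11] = ssippi6$missi  (last char: 'i')
  sorted[12] = ssissippi6$mi  (last char: 'i')
Last column: 6ipssm$pissii
Original string S is at sorted index 6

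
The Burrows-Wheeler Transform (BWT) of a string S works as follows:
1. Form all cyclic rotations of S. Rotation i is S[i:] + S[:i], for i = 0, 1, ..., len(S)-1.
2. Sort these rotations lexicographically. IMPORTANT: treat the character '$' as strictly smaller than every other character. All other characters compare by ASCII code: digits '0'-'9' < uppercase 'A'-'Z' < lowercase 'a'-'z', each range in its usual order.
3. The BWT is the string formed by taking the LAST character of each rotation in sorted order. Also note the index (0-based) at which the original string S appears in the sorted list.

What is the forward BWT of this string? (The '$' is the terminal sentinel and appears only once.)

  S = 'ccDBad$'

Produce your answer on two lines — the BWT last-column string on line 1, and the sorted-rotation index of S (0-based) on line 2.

All 7 rotations (rotation i = S[i:]+S[:i]):
  rot[0] = ccDBad$
  rot[1] = cDBad$c
  rot[2] = DBad$cc
  rot[3] = Bad$ccD
  rot[4] = ad$ccDB
  rot[5] = d$ccDBa
  rot[6] = $ccDBad
Sorted (with $ < everything):
  sorted[0] = $ccDBad  (last char: 'd')
  sorted[1] = Bad$ccD  (last char: 'D')
  sorted[2] = DBad$cc  (last char: 'c')
  sorted[3] = ad$ccDB  (last char: 'B')
  sorted[4] = cDBad$c  (last char: 'c')
  sorted[5] = ccDBad$  (last char: '$')
  sorted[6] = d$ccDBa  (last char: 'a')
Last column: dDcBc$a
Original string S is at sorted index 5

Answer: dDcBc$a
5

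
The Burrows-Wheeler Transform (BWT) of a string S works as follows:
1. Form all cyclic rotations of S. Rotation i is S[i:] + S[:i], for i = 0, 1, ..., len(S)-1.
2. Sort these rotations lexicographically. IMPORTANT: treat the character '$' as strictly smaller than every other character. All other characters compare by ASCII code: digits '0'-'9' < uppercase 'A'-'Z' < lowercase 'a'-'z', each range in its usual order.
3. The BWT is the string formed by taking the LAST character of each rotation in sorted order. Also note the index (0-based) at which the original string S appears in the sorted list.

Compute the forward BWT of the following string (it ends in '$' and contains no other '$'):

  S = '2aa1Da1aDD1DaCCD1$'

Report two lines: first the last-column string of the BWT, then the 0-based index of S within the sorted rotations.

Answer: 1DaDa$aCCDa11aDD12
5

Derivation:
All 18 rotations (rotation i = S[i:]+S[:i]):
  rot[0] = 2aa1Da1aDD1DaCCD1$
  rot[1] = aa1Da1aDD1DaCCD1$2
  rot[2] = a1Da1aDD1DaCCD1$2a
  rot[3] = 1Da1aDD1DaCCD1$2aa
  rot[4] = Da1aDD1DaCCD1$2aa1
  rot[5] = a1aDD1DaCCD1$2aa1D
  rot[6] = 1aDD1DaCCD1$2aa1Da
  rot[7] = aDD1DaCCD1$2aa1Da1
  rot[8] = DD1DaCCD1$2aa1Da1a
  rot[9] = D1DaCCD1$2aa1Da1aD
  rot[10] = 1DaCCD1$2aa1Da1aDD
  rot[11] = DaCCD1$2aa1Da1aDD1
  rot[12] = aCCD1$2aa1Da1aDD1D
  rot[13] = CCD1$2aa1Da1aDD1Da
  rot[14] = CD1$2aa1Da1aDD1DaC
  rot[15] = D1$2aa1Da1aDD1DaCC
  rot[16] = 1$2aa1Da1aDD1DaCCD
  rot[17] = $2aa1Da1aDD1DaCCD1
Sorted (with $ < everything):
  sorted[0] = $2aa1Da1aDD1DaCCD1  (last char: '1')
  sorted[1] = 1$2aa1Da1aDD1DaCCD  (last char: 'D')
  sorted[2] = 1Da1aDD1DaCCD1$2aa  (last char: 'a')
  sorted[3] = 1DaCCD1$2aa1Da1aDD  (last char: 'D')
  sorted[4] = 1aDD1DaCCD1$2aa1Da  (last char: 'a')
  sorted[5] = 2aa1Da1aDD1DaCCD1$  (last char: '$')
  sorted[6] = CCD1$2aa1Da1aDD1Da  (last char: 'a')
  sorted[7] = CD1$2aa1Da1aDD1DaC  (last char: 'C')
  sorted[8] = D1$2aa1Da1aDD1DaCC  (last char: 'C')
  sorted[9] = D1DaCCD1$2aa1Da1aD  (last char: 'D')
  sorted[10] = DD1DaCCD1$2aa1Da1a  (last char: 'a')
  sorted[11] = Da1aDD1DaCCD1$2aa1  (last char: '1')
  sorted[12] = DaCCD1$2aa1Da1aDD1  (last char: '1')
  sorted[13] = a1Da1aDD1DaCCD1$2a  (last char: 'a')
  sorted[14] = a1aDD1DaCCD1$2aa1D  (last char: 'D')
  sorted[15] = aCCD1$2aa1Da1aDD1D  (last char: 'D')
  sorted[16] = aDD1DaCCD1$2aa1Da1  (last char: '1')
  sorted[17] = aa1Da1aDD1DaCCD1$2  (last char: '2')
Last column: 1DaDa$aCCDa11aDD12
Original string S is at sorted index 5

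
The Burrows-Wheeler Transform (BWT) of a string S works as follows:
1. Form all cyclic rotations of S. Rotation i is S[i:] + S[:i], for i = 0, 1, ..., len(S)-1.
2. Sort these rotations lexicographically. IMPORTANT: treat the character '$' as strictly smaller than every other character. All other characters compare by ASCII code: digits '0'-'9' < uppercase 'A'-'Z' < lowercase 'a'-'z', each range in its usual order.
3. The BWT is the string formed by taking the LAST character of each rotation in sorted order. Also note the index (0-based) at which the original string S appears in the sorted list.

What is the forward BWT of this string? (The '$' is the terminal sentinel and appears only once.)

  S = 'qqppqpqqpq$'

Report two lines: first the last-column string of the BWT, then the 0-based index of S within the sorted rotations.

All 11 rotations (rotation i = S[i:]+S[:i]):
  rot[0] = qqppqpqqpq$
  rot[1] = qppqpqqpq$q
  rot[2] = ppqpqqpq$qq
  rot[3] = pqpqqpq$qqp
  rot[4] = qpqqpq$qqpp
  rot[5] = pqqpq$qqppq
  rot[6] = qqpq$qqppqp
  rot[7] = qpq$qqppqpq
  rot[8] = pq$qqppqpqq
  rot[9] = q$qqppqpqqp
  rot[10] = $qqppqpqqpq
Sorted (with $ < everything):
  sorted[0] = $qqppqpqqpq  (last char: 'q')
  sorted[1] = ppqpqqpq$qq  (last char: 'q')
  sorted[2] = pq$qqppqpqq  (last char: 'q')
  sorted[3] = pqpqqpq$qqp  (last char: 'p')
  sorted[4] = pqqpq$qqppq  (last char: 'q')
  sorted[5] = q$qqppqpqqp  (last char: 'p')
  sorted[6] = qppqpqqpq$q  (last char: 'q')
  sorted[7] = qpq$qqppqpq  (last char: 'q')
  sorted[8] = qpqqpq$qqpp  (last char: 'p')
  sorted[9] = qqppqpqqpq$  (last char: '$')
  sorted[10] = qqpq$qqppqp  (last char: 'p')
Last column: qqqpqpqqp$p
Original string S is at sorted index 9

Answer: qqqpqpqqp$p
9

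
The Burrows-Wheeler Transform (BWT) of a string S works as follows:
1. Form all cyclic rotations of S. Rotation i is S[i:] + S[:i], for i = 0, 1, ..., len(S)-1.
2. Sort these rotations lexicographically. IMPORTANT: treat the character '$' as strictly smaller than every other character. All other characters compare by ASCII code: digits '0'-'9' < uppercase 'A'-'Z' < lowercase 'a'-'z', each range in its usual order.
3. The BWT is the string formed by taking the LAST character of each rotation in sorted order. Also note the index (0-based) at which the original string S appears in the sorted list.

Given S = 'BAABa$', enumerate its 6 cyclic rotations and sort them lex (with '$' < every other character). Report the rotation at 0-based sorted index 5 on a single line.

All 6 rotations (rotation i = S[i:]+S[:i]):
  rot[0] = BAABa$
  rot[1] = AABa$B
  rot[2] = ABa$BA
  rot[3] = Ba$BAA
  rot[4] = a$BAAB
  rot[5] = $BAABa
Sorted (with $ < everything):
  sorted[0] = $BAABa
  sorted[1] = AABa$B
  sorted[2] = ABa$BA
  sorted[3] = BAABa$
  sorted[4] = Ba$BAA
  sorted[5] = a$BAAB
sorted[5] = a$BAAB

Answer: a$BAAB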